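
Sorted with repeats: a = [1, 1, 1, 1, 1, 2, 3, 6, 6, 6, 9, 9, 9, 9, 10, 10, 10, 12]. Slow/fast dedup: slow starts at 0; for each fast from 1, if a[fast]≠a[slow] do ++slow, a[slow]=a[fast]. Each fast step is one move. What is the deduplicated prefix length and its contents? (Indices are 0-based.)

length 7; prefix = [1, 2, 3, 6, 9, 10, 12]

(s=0,f=1) a[fast]=1=a[slow] dup → fast++
(s=0,f=2) a[fast]=1=a[slow] dup → fast++
(s=0,f=3) a[fast]=1=a[slow] dup → fast++
(s=0,f=4) a[fast]=1=a[slow] dup → fast++
(s=0,f=5) a[fast]=2≠a[slow]=1 write a[1]=2 → slow++,fast++
(s=1,f=6) a[fast]=3≠a[slow]=2 write a[2]=3 → slow++,fast++
(s=2,f=7) a[fast]=6≠a[slow]=3 write a[3]=6 → slow++,fast++
(s=3,f=8) a[fast]=6=a[slow] dup → fast++
(s=3,f=9) a[fast]=6=a[slow] dup → fast++
(s=3,f=10) a[fast]=9≠a[slow]=6 write a[4]=9 → slow++,fast++
(s=4,f=11) a[fast]=9=a[slow] dup → fast++
(s=4,f=12) a[fast]=9=a[slow] dup → fast++
(s=4,f=13) a[fast]=9=a[slow] dup → fast++
(s=4,f=14) a[fast]=10≠a[slow]=9 write a[5]=10 → slow++,fast++
(s=5,f=15) a[fast]=10=a[slow] dup → fast++
(s=5,f=16) a[fast]=10=a[slow] dup → fast++
(s=5,f=17) a[fast]=12≠a[slow]=10 write a[6]=12 → slow++,fast++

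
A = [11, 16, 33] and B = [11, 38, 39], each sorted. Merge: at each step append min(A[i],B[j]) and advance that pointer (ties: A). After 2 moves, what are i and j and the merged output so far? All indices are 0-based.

i=0 j=0: A[i]=11<=B[j]=11 take 11, i++
i=1 j=0: A[i]=16>B[j]=11 take 11, j++

i=1, j=1, merged so far=[11, 11]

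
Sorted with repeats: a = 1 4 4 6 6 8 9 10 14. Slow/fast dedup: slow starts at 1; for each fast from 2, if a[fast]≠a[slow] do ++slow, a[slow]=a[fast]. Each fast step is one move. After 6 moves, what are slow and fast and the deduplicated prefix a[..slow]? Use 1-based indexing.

slow=5, fast=8, prefix=[1, 4, 6, 8, 9]

(s=1,f=2) a[fast]=4≠a[slow]=1 write a[2]=4 → slow++,fast++
(s=2,f=3) a[fast]=4=a[slow] dup → fast++
(s=2,f=4) a[fast]=6≠a[slow]=4 write a[3]=6 → slow++,fast++
(s=3,f=5) a[fast]=6=a[slow] dup → fast++
(s=3,f=6) a[fast]=8≠a[slow]=6 write a[4]=8 → slow++,fast++
(s=4,f=7) a[fast]=9≠a[slow]=8 write a[5]=9 → slow++,fast++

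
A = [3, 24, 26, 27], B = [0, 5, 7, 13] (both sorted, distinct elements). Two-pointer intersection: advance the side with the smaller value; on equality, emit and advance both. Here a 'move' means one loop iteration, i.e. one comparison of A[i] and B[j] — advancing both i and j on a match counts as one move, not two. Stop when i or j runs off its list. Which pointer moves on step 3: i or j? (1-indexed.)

[i=1,j=1] 3>0 → j++
[i=1,j=2] 3<5 → i++
[i=2,j=2] 24>5 → j++

j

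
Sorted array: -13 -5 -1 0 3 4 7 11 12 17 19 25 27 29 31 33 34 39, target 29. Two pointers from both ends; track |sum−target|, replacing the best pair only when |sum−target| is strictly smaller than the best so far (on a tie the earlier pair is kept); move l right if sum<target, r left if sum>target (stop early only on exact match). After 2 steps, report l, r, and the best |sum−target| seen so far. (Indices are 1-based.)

[1,18] -13+39=26 d=3 * → l++
[2,18] -5+39=34 d=5 → r--

l=2, r=17, best |Δ|=3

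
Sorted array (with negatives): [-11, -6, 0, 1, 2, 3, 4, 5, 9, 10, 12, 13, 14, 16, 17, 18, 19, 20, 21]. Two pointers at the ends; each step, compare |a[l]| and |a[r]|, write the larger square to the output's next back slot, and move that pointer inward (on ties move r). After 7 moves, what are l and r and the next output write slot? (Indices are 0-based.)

[0,18] |-11|<=|21| out[18]=441 → r--
[0,17] |-11|<=|20| out[17]=400 → r--
[0,16] |-11|<=|19| out[16]=361 → r--
[0,15] |-11|<=|18| out[15]=324 → r--
[0,14] |-11|<=|17| out[14]=289 → r--
[0,13] |-11|<=|16| out[13]=256 → r--
[0,12] |-11|<=|14| out[12]=196 → r--

l=0, r=11, next write slot=11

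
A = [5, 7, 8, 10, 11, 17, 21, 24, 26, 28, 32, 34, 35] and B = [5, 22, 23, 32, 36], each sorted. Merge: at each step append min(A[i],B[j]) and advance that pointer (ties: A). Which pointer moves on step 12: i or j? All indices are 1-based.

i

i=1 j=1: A[i]=5<=B[j]=5 take 5, i++
i=2 j=1: A[i]=7>B[j]=5 take 5, j++
i=2 j=2: A[i]=7<=B[j]=22 take 7, i++
i=3 j=2: A[i]=8<=B[j]=22 take 8, i++
i=4 j=2: A[i]=10<=B[j]=22 take 10, i++
i=5 j=2: A[i]=11<=B[j]=22 take 11, i++
i=6 j=2: A[i]=17<=B[j]=22 take 17, i++
i=7 j=2: A[i]=21<=B[j]=22 take 21, i++
i=8 j=2: A[i]=24>B[j]=22 take 22, j++
i=8 j=3: A[i]=24>B[j]=23 take 23, j++
i=8 j=4: A[i]=24<=B[j]=32 take 24, i++
i=9 j=4: A[i]=26<=B[j]=32 take 26, i++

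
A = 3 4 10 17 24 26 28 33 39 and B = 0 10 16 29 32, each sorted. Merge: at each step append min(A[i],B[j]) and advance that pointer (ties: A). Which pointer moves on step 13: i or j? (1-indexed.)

i=1 j=1: A[i]=3>B[j]=0 take 0, j++
i=1 j=2: A[i]=3<=B[j]=10 take 3, i++
i=2 j=2: A[i]=4<=B[j]=10 take 4, i++
i=3 j=2: A[i]=10<=B[j]=10 take 10, i++
i=4 j=2: A[i]=17>B[j]=10 take 10, j++
i=4 j=3: A[i]=17>B[j]=16 take 16, j++
i=4 j=4: A[i]=17<=B[j]=29 take 17, i++
i=5 j=4: A[i]=24<=B[j]=29 take 24, i++
i=6 j=4: A[i]=26<=B[j]=29 take 26, i++
i=7 j=4: A[i]=28<=B[j]=29 take 28, i++
i=8 j=4: A[i]=33>B[j]=29 take 29, j++
i=8 j=5: A[i]=33>B[j]=32 take 32, j++
i=8 j=6: B done, take A[i]=33, i++

i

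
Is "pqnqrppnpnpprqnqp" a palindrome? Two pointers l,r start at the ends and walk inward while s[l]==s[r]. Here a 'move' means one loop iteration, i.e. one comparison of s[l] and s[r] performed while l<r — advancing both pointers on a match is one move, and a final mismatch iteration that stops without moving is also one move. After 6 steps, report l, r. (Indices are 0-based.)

l=6, r=10

l=0 r=16: 'p'=='p', l++,r--
l=1 r=15: 'q'=='q', l++,r--
l=2 r=14: 'n'=='n', l++,r--
l=3 r=13: 'q'=='q', l++,r--
l=4 r=12: 'r'=='r', l++,r--
l=5 r=11: 'p'=='p', l++,r--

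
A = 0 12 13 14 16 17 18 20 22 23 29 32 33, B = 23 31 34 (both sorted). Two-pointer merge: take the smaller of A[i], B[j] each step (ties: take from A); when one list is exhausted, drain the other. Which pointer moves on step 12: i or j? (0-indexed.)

i

i=0 j=0: A[i]=0<=B[j]=23 take 0, i++
i=1 j=0: A[i]=12<=B[j]=23 take 12, i++
i=2 j=0: A[i]=13<=B[j]=23 take 13, i++
i=3 j=0: A[i]=14<=B[j]=23 take 14, i++
i=4 j=0: A[i]=16<=B[j]=23 take 16, i++
i=5 j=0: A[i]=17<=B[j]=23 take 17, i++
i=6 j=0: A[i]=18<=B[j]=23 take 18, i++
i=7 j=0: A[i]=20<=B[j]=23 take 20, i++
i=8 j=0: A[i]=22<=B[j]=23 take 22, i++
i=9 j=0: A[i]=23<=B[j]=23 take 23, i++
i=10 j=0: A[i]=29>B[j]=23 take 23, j++
i=10 j=1: A[i]=29<=B[j]=31 take 29, i++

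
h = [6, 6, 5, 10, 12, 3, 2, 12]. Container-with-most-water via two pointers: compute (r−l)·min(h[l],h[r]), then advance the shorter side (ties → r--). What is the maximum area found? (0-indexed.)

l=0 r=7: min(6,12)*7=42 best=42 *, l++
l=1 r=7: min(6,12)*6=36 best=42, l++
l=2 r=7: min(5,12)*5=25 best=42, l++
l=3 r=7: min(10,12)*4=40 best=42, l++
l=4 r=7: min(12,12)*3=36 best=42, r--
l=4 r=6: min(12,2)*2=4 best=42, r--
l=4 r=5: min(12,3)*1=3 best=42, r--

max area = 42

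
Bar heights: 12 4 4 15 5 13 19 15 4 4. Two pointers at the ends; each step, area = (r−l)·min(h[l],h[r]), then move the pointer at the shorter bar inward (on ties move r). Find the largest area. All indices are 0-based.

l=0 r=9: min(12,4)*9=36 best=36 *, r--
l=0 r=8: min(12,4)*8=32 best=36, r--
l=0 r=7: min(12,15)*7=84 best=84 *, l++
l=1 r=7: min(4,15)*6=24 best=84, l++
l=2 r=7: min(4,15)*5=20 best=84, l++
l=3 r=7: min(15,15)*4=60 best=84, r--
l=3 r=6: min(15,19)*3=45 best=84, l++
l=4 r=6: min(5,19)*2=10 best=84, l++
l=5 r=6: min(13,19)*1=13 best=84, l++

max area = 84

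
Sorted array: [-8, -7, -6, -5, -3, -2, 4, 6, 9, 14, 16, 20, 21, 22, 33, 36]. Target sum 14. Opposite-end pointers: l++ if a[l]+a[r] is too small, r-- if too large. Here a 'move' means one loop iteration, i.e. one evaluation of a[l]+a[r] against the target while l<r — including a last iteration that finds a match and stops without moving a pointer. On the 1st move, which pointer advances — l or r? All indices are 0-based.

r

[0,15] -8+36=28 >14 → r--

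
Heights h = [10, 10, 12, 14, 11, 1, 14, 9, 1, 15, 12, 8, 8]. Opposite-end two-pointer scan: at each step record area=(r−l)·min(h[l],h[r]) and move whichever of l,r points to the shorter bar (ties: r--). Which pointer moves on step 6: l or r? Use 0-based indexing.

l

l=0 r=12: min(10,8)*12=96 best=96 *, r--
l=0 r=11: min(10,8)*11=88 best=96, r--
l=0 r=10: min(10,12)*10=100 best=100 *, l++
l=1 r=10: min(10,12)*9=90 best=100, l++
l=2 r=10: min(12,12)*8=96 best=100, r--
l=2 r=9: min(12,15)*7=84 best=100, l++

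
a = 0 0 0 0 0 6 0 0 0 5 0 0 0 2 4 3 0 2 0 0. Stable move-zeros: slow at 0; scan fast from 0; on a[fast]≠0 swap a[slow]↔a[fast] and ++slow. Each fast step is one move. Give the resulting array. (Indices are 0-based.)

slow=0 fast=0: a[fast]=0, fast++
slow=0 fast=1: a[fast]=0, fast++
slow=0 fast=2: a[fast]=0, fast++
slow=0 fast=3: a[fast]=0, fast++
slow=0 fast=4: a[fast]=0, fast++
slow=0 fast=5: a[fast]=6≠0 swap→a[0]=6, slow++,fast++
slow=1 fast=6: a[fast]=0, fast++
slow=1 fast=7: a[fast]=0, fast++
slow=1 fast=8: a[fast]=0, fast++
slow=1 fast=9: a[fast]=5≠0 swap→a[1]=5, slow++,fast++
slow=2 fast=10: a[fast]=0, fast++
slow=2 fast=11: a[fast]=0, fast++
slow=2 fast=12: a[fast]=0, fast++
slow=2 fast=13: a[fast]=2≠0 swap→a[2]=2, slow++,fast++
slow=3 fast=14: a[fast]=4≠0 swap→a[3]=4, slow++,fast++
slow=4 fast=15: a[fast]=3≠0 swap→a[4]=3, slow++,fast++
slow=5 fast=16: a[fast]=0, fast++
slow=5 fast=17: a[fast]=2≠0 swap→a[5]=2, slow++,fast++
slow=6 fast=18: a[fast]=0, fast++
slow=6 fast=19: a[fast]=0, fast++

[6, 5, 2, 4, 3, 2, 0, 0, 0, 0, 0, 0, 0, 0, 0, 0, 0, 0, 0, 0]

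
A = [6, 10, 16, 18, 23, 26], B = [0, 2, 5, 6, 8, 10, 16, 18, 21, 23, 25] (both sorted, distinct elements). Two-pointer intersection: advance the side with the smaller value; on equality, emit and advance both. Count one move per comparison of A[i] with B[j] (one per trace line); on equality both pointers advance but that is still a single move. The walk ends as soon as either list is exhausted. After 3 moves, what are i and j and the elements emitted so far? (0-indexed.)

i=0, j=3, emitted=[]

i=0 j=0: 6>0, j++
i=0 j=1: 6>2, j++
i=0 j=2: 6>5, j++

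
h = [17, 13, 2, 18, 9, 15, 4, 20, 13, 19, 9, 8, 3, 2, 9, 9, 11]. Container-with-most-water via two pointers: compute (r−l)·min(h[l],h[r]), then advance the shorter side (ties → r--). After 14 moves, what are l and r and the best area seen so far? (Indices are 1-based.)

l=8, r=10, best area=176

l=1 r=17: min(17,11)*16=176 best=176 *, r--
l=1 r=16: min(17,9)*15=135 best=176, r--
l=1 r=15: min(17,9)*14=126 best=176, r--
l=1 r=14: min(17,2)*13=26 best=176, r--
l=1 r=13: min(17,3)*12=36 best=176, r--
l=1 r=12: min(17,8)*11=88 best=176, r--
l=1 r=11: min(17,9)*10=90 best=176, r--
l=1 r=10: min(17,19)*9=153 best=176, l++
l=2 r=10: min(13,19)*8=104 best=176, l++
l=3 r=10: min(2,19)*7=14 best=176, l++
l=4 r=10: min(18,19)*6=108 best=176, l++
l=5 r=10: min(9,19)*5=45 best=176, l++
l=6 r=10: min(15,19)*4=60 best=176, l++
l=7 r=10: min(4,19)*3=12 best=176, l++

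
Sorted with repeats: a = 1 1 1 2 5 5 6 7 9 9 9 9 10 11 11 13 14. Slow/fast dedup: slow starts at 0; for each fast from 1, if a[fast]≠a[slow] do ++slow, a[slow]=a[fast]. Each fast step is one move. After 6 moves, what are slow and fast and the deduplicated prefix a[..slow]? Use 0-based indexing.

(s=0,f=1) a[fast]=1=a[slow] dup → fast++
(s=0,f=2) a[fast]=1=a[slow] dup → fast++
(s=0,f=3) a[fast]=2≠a[slow]=1 write a[1]=2 → slow++,fast++
(s=1,f=4) a[fast]=5≠a[slow]=2 write a[2]=5 → slow++,fast++
(s=2,f=5) a[fast]=5=a[slow] dup → fast++
(s=2,f=6) a[fast]=6≠a[slow]=5 write a[3]=6 → slow++,fast++

slow=3, fast=7, prefix=[1, 2, 5, 6]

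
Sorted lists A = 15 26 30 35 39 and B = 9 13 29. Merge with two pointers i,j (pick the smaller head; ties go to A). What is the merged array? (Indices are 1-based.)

i=1 j=1: A[i]=15>B[j]=9 take 9, j++
i=1 j=2: A[i]=15>B[j]=13 take 13, j++
i=1 j=3: A[i]=15<=B[j]=29 take 15, i++
i=2 j=3: A[i]=26<=B[j]=29 take 26, i++
i=3 j=3: A[i]=30>B[j]=29 take 29, j++
i=3 j=4: B done, take A[i]=30, i++
i=4 j=4: B done, take A[i]=35, i++
i=5 j=4: B done, take A[i]=39, i++

[9, 13, 15, 26, 29, 30, 35, 39]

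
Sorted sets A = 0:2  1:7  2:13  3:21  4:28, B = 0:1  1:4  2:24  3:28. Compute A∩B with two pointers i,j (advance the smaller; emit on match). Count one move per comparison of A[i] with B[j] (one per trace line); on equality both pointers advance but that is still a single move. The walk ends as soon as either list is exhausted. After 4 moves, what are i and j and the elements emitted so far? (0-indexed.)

[i=0,j=0] 2>1 → j++
[i=0,j=1] 2<4 → i++
[i=1,j=1] 7>4 → j++
[i=1,j=2] 7<24 → i++

i=2, j=2, emitted=[]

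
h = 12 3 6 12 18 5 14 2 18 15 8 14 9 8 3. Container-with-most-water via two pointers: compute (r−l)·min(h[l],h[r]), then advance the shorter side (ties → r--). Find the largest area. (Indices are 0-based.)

max area = 132

l=0 r=14: min(12,3)*14=42 best=42 *, r--
l=0 r=13: min(12,8)*13=104 best=104 *, r--
l=0 r=12: min(12,9)*12=108 best=108 *, r--
l=0 r=11: min(12,14)*11=132 best=132 *, l++
l=1 r=11: min(3,14)*10=30 best=132, l++
l=2 r=11: min(6,14)*9=54 best=132, l++
l=3 r=11: min(12,14)*8=96 best=132, l++
l=4 r=11: min(18,14)*7=98 best=132, r--
l=4 r=10: min(18,8)*6=48 best=132, r--
l=4 r=9: min(18,15)*5=75 best=132, r--
l=4 r=8: min(18,18)*4=72 best=132, r--
l=4 r=7: min(18,2)*3=6 best=132, r--
l=4 r=6: min(18,14)*2=28 best=132, r--
l=4 r=5: min(18,5)*1=5 best=132, r--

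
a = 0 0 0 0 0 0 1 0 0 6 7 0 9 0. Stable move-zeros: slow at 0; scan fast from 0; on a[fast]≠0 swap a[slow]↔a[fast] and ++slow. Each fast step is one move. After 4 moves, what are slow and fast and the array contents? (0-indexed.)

slow=0 fast=0: a[fast]=0, fast++
slow=0 fast=1: a[fast]=0, fast++
slow=0 fast=2: a[fast]=0, fast++
slow=0 fast=3: a[fast]=0, fast++

slow=0, fast=4, a=[0, 0, 0, 0, 0, 0, 1, 0, 0, 6, 7, 0, 9, 0]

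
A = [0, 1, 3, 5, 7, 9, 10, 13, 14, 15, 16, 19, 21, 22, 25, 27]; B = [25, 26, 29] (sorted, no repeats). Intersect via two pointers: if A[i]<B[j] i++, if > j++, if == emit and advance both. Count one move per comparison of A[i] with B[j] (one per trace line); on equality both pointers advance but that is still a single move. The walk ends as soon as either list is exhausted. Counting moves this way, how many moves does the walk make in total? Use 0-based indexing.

[i=0,j=0] 0<25 → i++
[i=1,j=0] 1<25 → i++
[i=2,j=0] 3<25 → i++
[i=3,j=0] 5<25 → i++
[i=4,j=0] 7<25 → i++
[i=5,j=0] 9<25 → i++
[i=6,j=0] 10<25 → i++
[i=7,j=0] 13<25 → i++
[i=8,j=0] 14<25 → i++
[i=9,j=0] 15<25 → i++
[i=10,j=0] 16<25 → i++
[i=11,j=0] 19<25 → i++
[i=12,j=0] 21<25 → i++
[i=13,j=0] 22<25 → i++
[i=14,j=0] 25==25 emit → i++,j++
[i=15,j=1] 27>26 → j++
[i=15,j=2] 27<29 → i++

17 moves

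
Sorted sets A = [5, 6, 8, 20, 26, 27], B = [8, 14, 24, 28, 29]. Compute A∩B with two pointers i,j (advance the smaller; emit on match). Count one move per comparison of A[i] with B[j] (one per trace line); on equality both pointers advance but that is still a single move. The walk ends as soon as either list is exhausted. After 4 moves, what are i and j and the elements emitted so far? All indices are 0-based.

i=3, j=2, emitted=[8]

i=0 j=0: 5<8, i++
i=1 j=0: 6<8, i++
i=2 j=0: 8==8 emit, i++,j++
i=3 j=1: 20>14, j++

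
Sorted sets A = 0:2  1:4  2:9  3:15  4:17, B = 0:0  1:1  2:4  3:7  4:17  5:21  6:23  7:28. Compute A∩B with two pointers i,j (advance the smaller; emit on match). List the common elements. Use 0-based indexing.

i=0 j=0: 2>0, j++
i=0 j=1: 2>1, j++
i=0 j=2: 2<4, i++
i=1 j=2: 4==4 emit, i++,j++
i=2 j=3: 9>7, j++
i=2 j=4: 9<17, i++
i=3 j=4: 15<17, i++
i=4 j=4: 17==17 emit, i++,j++

intersection = [4, 17]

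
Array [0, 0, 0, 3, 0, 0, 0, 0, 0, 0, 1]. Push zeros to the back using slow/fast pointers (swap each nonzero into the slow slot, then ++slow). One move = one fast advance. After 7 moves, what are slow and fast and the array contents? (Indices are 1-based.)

slow=2, fast=8, a=[3, 0, 0, 0, 0, 0, 0, 0, 0, 0, 1]

slow=1 fast=1: a[fast]=0, fast++
slow=1 fast=2: a[fast]=0, fast++
slow=1 fast=3: a[fast]=0, fast++
slow=1 fast=4: a[fast]=3≠0 swap→a[1]=3, slow++,fast++
slow=2 fast=5: a[fast]=0, fast++
slow=2 fast=6: a[fast]=0, fast++
slow=2 fast=7: a[fast]=0, fast++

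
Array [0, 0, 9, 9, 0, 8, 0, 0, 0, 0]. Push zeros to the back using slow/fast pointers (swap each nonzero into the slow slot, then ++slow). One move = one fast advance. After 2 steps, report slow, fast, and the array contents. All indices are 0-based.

slow=0, fast=2, a=[0, 0, 9, 9, 0, 8, 0, 0, 0, 0]

(s=0,f=0) a[fast]=0 → fast++
(s=0,f=1) a[fast]=0 → fast++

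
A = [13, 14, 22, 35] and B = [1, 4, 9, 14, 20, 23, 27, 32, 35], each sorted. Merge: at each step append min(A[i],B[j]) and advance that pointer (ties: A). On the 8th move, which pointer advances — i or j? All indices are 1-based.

i

i=1 j=1: A[i]=13>B[j]=1 take 1, j++
i=1 j=2: A[i]=13>B[j]=4 take 4, j++
i=1 j=3: A[i]=13>B[j]=9 take 9, j++
i=1 j=4: A[i]=13<=B[j]=14 take 13, i++
i=2 j=4: A[i]=14<=B[j]=14 take 14, i++
i=3 j=4: A[i]=22>B[j]=14 take 14, j++
i=3 j=5: A[i]=22>B[j]=20 take 20, j++
i=3 j=6: A[i]=22<=B[j]=23 take 22, i++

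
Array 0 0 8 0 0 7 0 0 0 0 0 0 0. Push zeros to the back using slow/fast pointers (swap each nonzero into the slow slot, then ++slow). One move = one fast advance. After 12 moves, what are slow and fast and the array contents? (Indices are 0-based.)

slow=2, fast=12, a=[8, 7, 0, 0, 0, 0, 0, 0, 0, 0, 0, 0, 0]

slow=0 fast=0: a[fast]=0, fast++
slow=0 fast=1: a[fast]=0, fast++
slow=0 fast=2: a[fast]=8≠0 swap→a[0]=8, slow++,fast++
slow=1 fast=3: a[fast]=0, fast++
slow=1 fast=4: a[fast]=0, fast++
slow=1 fast=5: a[fast]=7≠0 swap→a[1]=7, slow++,fast++
slow=2 fast=6: a[fast]=0, fast++
slow=2 fast=7: a[fast]=0, fast++
slow=2 fast=8: a[fast]=0, fast++
slow=2 fast=9: a[fast]=0, fast++
slow=2 fast=10: a[fast]=0, fast++
slow=2 fast=11: a[fast]=0, fast++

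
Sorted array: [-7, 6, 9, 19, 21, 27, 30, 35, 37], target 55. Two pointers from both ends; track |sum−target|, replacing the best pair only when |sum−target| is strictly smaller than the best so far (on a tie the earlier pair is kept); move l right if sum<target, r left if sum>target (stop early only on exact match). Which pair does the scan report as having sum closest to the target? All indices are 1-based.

pair (19, 37) with sum 56 (|Δ|=1)

[1,9] -7+37=30 d=25 * → l++
[2,9] 6+37=43 d=12 * → l++
[3,9] 9+37=46 d=9 * → l++
[4,9] 19+37=56 d=1 * → r--
[4,8] 19+35=54 d=1 → l++
[5,8] 21+35=56 d=1 → r--
[5,7] 21+30=51 d=4 → l++
[6,7] 27+30=57 d=2 → r--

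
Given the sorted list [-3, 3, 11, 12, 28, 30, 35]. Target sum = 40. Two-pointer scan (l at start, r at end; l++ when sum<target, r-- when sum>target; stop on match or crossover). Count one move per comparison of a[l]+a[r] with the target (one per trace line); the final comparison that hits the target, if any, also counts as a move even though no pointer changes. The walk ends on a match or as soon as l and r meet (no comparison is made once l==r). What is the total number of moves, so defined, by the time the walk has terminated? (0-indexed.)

6 moves

l=0 r=6: -3+35=32 <40, l++
l=1 r=6: 3+35=38 <40, l++
l=2 r=6: 11+35=46 >40, r--
l=2 r=5: 11+30=41 >40, r--
l=2 r=4: 11+28=39 <40, l++
l=3 r=4: 12+28=40, found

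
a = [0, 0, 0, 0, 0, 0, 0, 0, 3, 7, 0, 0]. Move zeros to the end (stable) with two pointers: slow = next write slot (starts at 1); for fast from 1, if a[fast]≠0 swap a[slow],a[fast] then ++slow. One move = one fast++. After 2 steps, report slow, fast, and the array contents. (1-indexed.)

(s=1,f=1) a[fast]=0 → fast++
(s=1,f=2) a[fast]=0 → fast++

slow=1, fast=3, a=[0, 0, 0, 0, 0, 0, 0, 0, 3, 7, 0, 0]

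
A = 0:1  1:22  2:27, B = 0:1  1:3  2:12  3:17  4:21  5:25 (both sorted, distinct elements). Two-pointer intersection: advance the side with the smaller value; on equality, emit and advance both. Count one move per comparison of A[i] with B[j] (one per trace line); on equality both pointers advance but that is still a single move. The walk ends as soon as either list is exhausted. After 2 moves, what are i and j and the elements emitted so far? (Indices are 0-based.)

i=0 j=0: 1==1 emit, i++,j++
i=1 j=1: 22>3, j++

i=1, j=2, emitted=[1]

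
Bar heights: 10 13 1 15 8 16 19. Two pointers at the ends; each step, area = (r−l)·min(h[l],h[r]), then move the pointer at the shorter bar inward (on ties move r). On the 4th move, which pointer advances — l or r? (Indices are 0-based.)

l

l=0 r=6: min(10,19)*6=60 best=60 *, l++
l=1 r=6: min(13,19)*5=65 best=65 *, l++
l=2 r=6: min(1,19)*4=4 best=65, l++
l=3 r=6: min(15,19)*3=45 best=65, l++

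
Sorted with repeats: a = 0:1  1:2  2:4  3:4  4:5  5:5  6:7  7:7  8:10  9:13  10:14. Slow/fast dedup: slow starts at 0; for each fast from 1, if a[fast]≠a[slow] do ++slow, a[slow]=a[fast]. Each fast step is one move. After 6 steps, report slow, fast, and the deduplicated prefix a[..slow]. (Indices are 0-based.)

slow=4, fast=7, prefix=[1, 2, 4, 5, 7]

slow=0 fast=1: a[fast]=2≠a[slow]=1 write a[1]=2, slow++,fast++
slow=1 fast=2: a[fast]=4≠a[slow]=2 write a[2]=4, slow++,fast++
slow=2 fast=3: a[fast]=4=a[slow] dup, fast++
slow=2 fast=4: a[fast]=5≠a[slow]=4 write a[3]=5, slow++,fast++
slow=3 fast=5: a[fast]=5=a[slow] dup, fast++
slow=3 fast=6: a[fast]=7≠a[slow]=5 write a[4]=7, slow++,fast++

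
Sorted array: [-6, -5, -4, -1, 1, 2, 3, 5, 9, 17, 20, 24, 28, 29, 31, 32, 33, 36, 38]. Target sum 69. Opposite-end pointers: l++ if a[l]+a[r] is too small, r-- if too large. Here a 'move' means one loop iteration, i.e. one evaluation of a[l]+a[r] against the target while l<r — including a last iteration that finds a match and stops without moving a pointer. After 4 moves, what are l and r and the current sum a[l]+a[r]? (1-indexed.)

l=1 r=19: -6+38=32 <69, l++
l=2 r=19: -5+38=33 <69, l++
l=3 r=19: -4+38=34 <69, l++
l=4 r=19: -1+38=37 <69, l++

l=5, r=19, sum=39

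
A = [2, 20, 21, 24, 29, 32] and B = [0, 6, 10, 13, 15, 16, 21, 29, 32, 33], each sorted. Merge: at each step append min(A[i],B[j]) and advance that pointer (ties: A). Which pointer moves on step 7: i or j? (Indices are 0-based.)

j

[i=0,j=0] A[i]=2>B[j]=0 take 0 → j++
[i=0,j=1] A[i]=2<=B[j]=6 take 2 → i++
[i=1,j=1] A[i]=20>B[j]=6 take 6 → j++
[i=1,j=2] A[i]=20>B[j]=10 take 10 → j++
[i=1,j=3] A[i]=20>B[j]=13 take 13 → j++
[i=1,j=4] A[i]=20>B[j]=15 take 15 → j++
[i=1,j=5] A[i]=20>B[j]=16 take 16 → j++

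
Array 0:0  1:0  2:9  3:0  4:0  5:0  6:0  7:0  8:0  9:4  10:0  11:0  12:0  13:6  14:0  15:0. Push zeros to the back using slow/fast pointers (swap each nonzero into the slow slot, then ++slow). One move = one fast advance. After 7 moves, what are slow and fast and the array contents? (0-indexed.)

slow=1, fast=7, a=[9, 0, 0, 0, 0, 0, 0, 0, 0, 4, 0, 0, 0, 6, 0, 0]

slow=0 fast=0: a[fast]=0, fast++
slow=0 fast=1: a[fast]=0, fast++
slow=0 fast=2: a[fast]=9≠0 swap→a[0]=9, slow++,fast++
slow=1 fast=3: a[fast]=0, fast++
slow=1 fast=4: a[fast]=0, fast++
slow=1 fast=5: a[fast]=0, fast++
slow=1 fast=6: a[fast]=0, fast++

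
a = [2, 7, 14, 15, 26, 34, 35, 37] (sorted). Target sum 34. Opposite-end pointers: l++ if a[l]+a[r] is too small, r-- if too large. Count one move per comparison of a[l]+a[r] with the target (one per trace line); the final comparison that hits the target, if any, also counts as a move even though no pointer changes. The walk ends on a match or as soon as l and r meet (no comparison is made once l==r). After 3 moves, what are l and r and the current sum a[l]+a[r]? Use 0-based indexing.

l=0 r=7: 2+37=39 >34, r--
l=0 r=6: 2+35=37 >34, r--
l=0 r=5: 2+34=36 >34, r--

l=0, r=4, sum=28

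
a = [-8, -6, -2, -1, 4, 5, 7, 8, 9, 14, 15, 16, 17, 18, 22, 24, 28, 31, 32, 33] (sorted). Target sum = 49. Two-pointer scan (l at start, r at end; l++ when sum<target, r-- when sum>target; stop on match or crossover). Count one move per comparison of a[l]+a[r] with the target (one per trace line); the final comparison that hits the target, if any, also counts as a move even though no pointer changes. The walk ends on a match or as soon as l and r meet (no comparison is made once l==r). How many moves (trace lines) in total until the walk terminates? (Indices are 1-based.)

l=1 r=20: -8+33=25 <49, l++
l=2 r=20: -6+33=27 <49, l++
l=3 r=20: -2+33=31 <49, l++
l=4 r=20: -1+33=32 <49, l++
l=5 r=20: 4+33=37 <49, l++
l=6 r=20: 5+33=38 <49, l++
l=7 r=20: 7+33=40 <49, l++
l=8 r=20: 8+33=41 <49, l++
l=9 r=20: 9+33=42 <49, l++
l=10 r=20: 14+33=47 <49, l++
l=11 r=20: 15+33=48 <49, l++
l=12 r=20: 16+33=49, found

12 moves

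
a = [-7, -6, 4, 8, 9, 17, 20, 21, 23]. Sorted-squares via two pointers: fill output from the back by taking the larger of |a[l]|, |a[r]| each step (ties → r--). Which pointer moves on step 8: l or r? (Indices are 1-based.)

l

[1,9] |-7|<=|23| out[9]=529 → r--
[1,8] |-7|<=|21| out[8]=441 → r--
[1,7] |-7|<=|20| out[7]=400 → r--
[1,6] |-7|<=|17| out[6]=289 → r--
[1,5] |-7|<=|9| out[5]=81 → r--
[1,4] |-7|<=|8| out[4]=64 → r--
[1,3] |-7|>|4| out[3]=49 → l++
[2,3] |-6|>|4| out[2]=36 → l++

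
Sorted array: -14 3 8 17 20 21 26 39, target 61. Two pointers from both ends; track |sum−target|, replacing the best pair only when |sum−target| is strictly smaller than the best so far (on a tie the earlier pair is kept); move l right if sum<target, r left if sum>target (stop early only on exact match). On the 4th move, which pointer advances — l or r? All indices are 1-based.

l

l=1 r=8: -14+39=25 d=36 *, l++
l=2 r=8: 3+39=42 d=19 *, l++
l=3 r=8: 8+39=47 d=14 *, l++
l=4 r=8: 17+39=56 d=5 *, l++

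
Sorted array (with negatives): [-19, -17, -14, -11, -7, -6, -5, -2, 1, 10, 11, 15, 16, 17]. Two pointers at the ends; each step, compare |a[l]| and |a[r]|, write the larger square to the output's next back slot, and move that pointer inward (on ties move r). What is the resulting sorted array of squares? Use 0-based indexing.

[0,13] |-19|>|17| out[13]=361 → l++
[1,13] |-17|<=|17| out[12]=289 → r--
[1,12] |-17|>|16| out[11]=289 → l++
[2,12] |-14|<=|16| out[10]=256 → r--
[2,11] |-14|<=|15| out[9]=225 → r--
[2,10] |-14|>|11| out[8]=196 → l++
[3,10] |-11|<=|11| out[7]=121 → r--
[3,9] |-11|>|10| out[6]=121 → l++
[4,9] |-7|<=|10| out[5]=100 → r--
[4,8] |-7|>|1| out[4]=49 → l++
[5,8] |-6|>|1| out[3]=36 → l++
[6,8] |-5|>|1| out[2]=25 → l++
[7,8] |-2|>|1| out[1]=4 → l++
[8,8] |1|<=|1| out[0]=1 → r--

[1, 4, 25, 36, 49, 100, 121, 121, 196, 225, 256, 289, 289, 361]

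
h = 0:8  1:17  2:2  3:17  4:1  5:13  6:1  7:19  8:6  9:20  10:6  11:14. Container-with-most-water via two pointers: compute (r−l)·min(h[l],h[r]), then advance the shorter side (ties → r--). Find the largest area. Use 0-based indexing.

max area = 140

l=0 r=11: min(8,14)*11=88 best=88 *, l++
l=1 r=11: min(17,14)*10=140 best=140 *, r--
l=1 r=10: min(17,6)*9=54 best=140, r--
l=1 r=9: min(17,20)*8=136 best=140, l++
l=2 r=9: min(2,20)*7=14 best=140, l++
l=3 r=9: min(17,20)*6=102 best=140, l++
l=4 r=9: min(1,20)*5=5 best=140, l++
l=5 r=9: min(13,20)*4=52 best=140, l++
l=6 r=9: min(1,20)*3=3 best=140, l++
l=7 r=9: min(19,20)*2=38 best=140, l++
l=8 r=9: min(6,20)*1=6 best=140, l++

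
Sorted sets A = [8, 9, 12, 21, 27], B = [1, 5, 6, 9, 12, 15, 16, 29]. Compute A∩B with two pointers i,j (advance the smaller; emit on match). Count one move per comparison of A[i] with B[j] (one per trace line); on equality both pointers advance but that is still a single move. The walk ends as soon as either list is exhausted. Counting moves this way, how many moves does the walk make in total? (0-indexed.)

10 moves

i=0 j=0: 8>1, j++
i=0 j=1: 8>5, j++
i=0 j=2: 8>6, j++
i=0 j=3: 8<9, i++
i=1 j=3: 9==9 emit, i++,j++
i=2 j=4: 12==12 emit, i++,j++
i=3 j=5: 21>15, j++
i=3 j=6: 21>16, j++
i=3 j=7: 21<29, i++
i=4 j=7: 27<29, i++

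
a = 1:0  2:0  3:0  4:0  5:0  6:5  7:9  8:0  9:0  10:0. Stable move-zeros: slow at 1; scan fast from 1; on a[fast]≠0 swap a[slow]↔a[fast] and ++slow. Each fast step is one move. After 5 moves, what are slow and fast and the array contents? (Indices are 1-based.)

(s=1,f=1) a[fast]=0 → fast++
(s=1,f=2) a[fast]=0 → fast++
(s=1,f=3) a[fast]=0 → fast++
(s=1,f=4) a[fast]=0 → fast++
(s=1,f=5) a[fast]=0 → fast++

slow=1, fast=6, a=[0, 0, 0, 0, 0, 5, 9, 0, 0, 0]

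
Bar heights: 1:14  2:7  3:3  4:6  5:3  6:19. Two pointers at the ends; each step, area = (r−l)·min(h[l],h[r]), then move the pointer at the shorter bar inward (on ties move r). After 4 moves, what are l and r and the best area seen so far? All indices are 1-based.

l=1 r=6: min(14,19)*5=70 best=70 *, l++
l=2 r=6: min(7,19)*4=28 best=70, l++
l=3 r=6: min(3,19)*3=9 best=70, l++
l=4 r=6: min(6,19)*2=12 best=70, l++

l=5, r=6, best area=70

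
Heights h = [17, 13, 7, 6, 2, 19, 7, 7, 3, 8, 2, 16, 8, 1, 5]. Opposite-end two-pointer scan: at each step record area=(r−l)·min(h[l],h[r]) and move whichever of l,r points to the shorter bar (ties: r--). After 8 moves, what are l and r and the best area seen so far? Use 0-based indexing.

l=0, r=6, best area=176

l=0 r=14: min(17,5)*14=70 best=70 *, r--
l=0 r=13: min(17,1)*13=13 best=70, r--
l=0 r=12: min(17,8)*12=96 best=96 *, r--
l=0 r=11: min(17,16)*11=176 best=176 *, r--
l=0 r=10: min(17,2)*10=20 best=176, r--
l=0 r=9: min(17,8)*9=72 best=176, r--
l=0 r=8: min(17,3)*8=24 best=176, r--
l=0 r=7: min(17,7)*7=49 best=176, r--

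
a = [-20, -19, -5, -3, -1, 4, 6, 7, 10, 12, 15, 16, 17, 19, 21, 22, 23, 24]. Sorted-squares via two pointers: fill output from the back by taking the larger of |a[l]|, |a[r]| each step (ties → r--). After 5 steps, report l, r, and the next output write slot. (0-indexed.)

l=1, r=13, next write slot=12

l=0 r=17: |-20|<=|24| out[17]=576, r--
l=0 r=16: |-20|<=|23| out[16]=529, r--
l=0 r=15: |-20|<=|22| out[15]=484, r--
l=0 r=14: |-20|<=|21| out[14]=441, r--
l=0 r=13: |-20|>|19| out[13]=400, l++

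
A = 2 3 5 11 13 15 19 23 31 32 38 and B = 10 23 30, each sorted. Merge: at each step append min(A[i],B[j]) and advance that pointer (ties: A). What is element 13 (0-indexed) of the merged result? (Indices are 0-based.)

[i=0,j=0] A[i]=2<=B[j]=10 take 2 → i++
[i=1,j=0] A[i]=3<=B[j]=10 take 3 → i++
[i=2,j=0] A[i]=5<=B[j]=10 take 5 → i++
[i=3,j=0] A[i]=11>B[j]=10 take 10 → j++
[i=3,j=1] A[i]=11<=B[j]=23 take 11 → i++
[i=4,j=1] A[i]=13<=B[j]=23 take 13 → i++
[i=5,j=1] A[i]=15<=B[j]=23 take 15 → i++
[i=6,j=1] A[i]=19<=B[j]=23 take 19 → i++
[i=7,j=1] A[i]=23<=B[j]=23 take 23 → i++
[i=8,j=1] A[i]=31>B[j]=23 take 23 → j++
[i=8,j=2] A[i]=31>B[j]=30 take 30 → j++
[i=8,j=3] B done, take A[i]=31 → i++
[i=9,j=3] B done, take A[i]=32 → i++
[i=10,j=3] B done, take A[i]=38 → i++

merged[13] = 38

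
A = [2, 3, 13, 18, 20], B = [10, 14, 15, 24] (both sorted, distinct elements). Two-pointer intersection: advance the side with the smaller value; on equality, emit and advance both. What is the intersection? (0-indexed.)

i=0 j=0: 2<10, i++
i=1 j=0: 3<10, i++
i=2 j=0: 13>10, j++
i=2 j=1: 13<14, i++
i=3 j=1: 18>14, j++
i=3 j=2: 18>15, j++
i=3 j=3: 18<24, i++
i=4 j=3: 20<24, i++

intersection = []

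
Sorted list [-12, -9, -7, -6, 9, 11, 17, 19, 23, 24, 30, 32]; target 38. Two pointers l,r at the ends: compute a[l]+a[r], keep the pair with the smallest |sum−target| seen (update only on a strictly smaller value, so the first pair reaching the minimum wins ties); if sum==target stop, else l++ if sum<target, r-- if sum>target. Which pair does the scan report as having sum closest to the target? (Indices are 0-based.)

pair (9, 30) with sum 39 (|Δ|=1)

l=0 r=11: -12+32=20 d=18 *, l++
l=1 r=11: -9+32=23 d=15 *, l++
l=2 r=11: -7+32=25 d=13 *, l++
l=3 r=11: -6+32=26 d=12 *, l++
l=4 r=11: 9+32=41 d=3 *, r--
l=4 r=10: 9+30=39 d=1 *, r--
l=4 r=9: 9+24=33 d=5, l++
l=5 r=9: 11+24=35 d=3, l++
l=6 r=9: 17+24=41 d=3, r--
l=6 r=8: 17+23=40 d=2, r--
l=6 r=7: 17+19=36 d=2, l++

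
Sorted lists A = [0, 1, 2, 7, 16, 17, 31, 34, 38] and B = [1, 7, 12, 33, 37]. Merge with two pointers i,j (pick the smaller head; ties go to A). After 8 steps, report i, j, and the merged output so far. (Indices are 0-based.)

[i=0,j=0] A[i]=0<=B[j]=1 take 0 → i++
[i=1,j=0] A[i]=1<=B[j]=1 take 1 → i++
[i=2,j=0] A[i]=2>B[j]=1 take 1 → j++
[i=2,j=1] A[i]=2<=B[j]=7 take 2 → i++
[i=3,j=1] A[i]=7<=B[j]=7 take 7 → i++
[i=4,j=1] A[i]=16>B[j]=7 take 7 → j++
[i=4,j=2] A[i]=16>B[j]=12 take 12 → j++
[i=4,j=3] A[i]=16<=B[j]=33 take 16 → i++

i=5, j=3, merged so far=[0, 1, 1, 2, 7, 7, 12, 16]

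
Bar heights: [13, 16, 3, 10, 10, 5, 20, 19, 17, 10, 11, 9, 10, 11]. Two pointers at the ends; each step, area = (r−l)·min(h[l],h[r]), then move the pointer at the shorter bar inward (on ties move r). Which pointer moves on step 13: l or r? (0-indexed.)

l=0 r=13: min(13,11)*13=143 best=143 *, r--
l=0 r=12: min(13,10)*12=120 best=143, r--
l=0 r=11: min(13,9)*11=99 best=143, r--
l=0 r=10: min(13,11)*10=110 best=143, r--
l=0 r=9: min(13,10)*9=90 best=143, r--
l=0 r=8: min(13,17)*8=104 best=143, l++
l=1 r=8: min(16,17)*7=112 best=143, l++
l=2 r=8: min(3,17)*6=18 best=143, l++
l=3 r=8: min(10,17)*5=50 best=143, l++
l=4 r=8: min(10,17)*4=40 best=143, l++
l=5 r=8: min(5,17)*3=15 best=143, l++
l=6 r=8: min(20,17)*2=34 best=143, r--
l=6 r=7: min(20,19)*1=19 best=143, r--

r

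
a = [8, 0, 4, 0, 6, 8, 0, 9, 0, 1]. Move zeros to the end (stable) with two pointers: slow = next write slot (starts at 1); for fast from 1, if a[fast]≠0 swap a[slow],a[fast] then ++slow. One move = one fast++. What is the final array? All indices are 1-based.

[8, 4, 6, 8, 9, 1, 0, 0, 0, 0]

slow=1 fast=1: a[fast]=8≠0 swap→a[1]=8, slow++,fast++
slow=2 fast=2: a[fast]=0, fast++
slow=2 fast=3: a[fast]=4≠0 swap→a[2]=4, slow++,fast++
slow=3 fast=4: a[fast]=0, fast++
slow=3 fast=5: a[fast]=6≠0 swap→a[3]=6, slow++,fast++
slow=4 fast=6: a[fast]=8≠0 swap→a[4]=8, slow++,fast++
slow=5 fast=7: a[fast]=0, fast++
slow=5 fast=8: a[fast]=9≠0 swap→a[5]=9, slow++,fast++
slow=6 fast=9: a[fast]=0, fast++
slow=6 fast=10: a[fast]=1≠0 swap→a[6]=1, slow++,fast++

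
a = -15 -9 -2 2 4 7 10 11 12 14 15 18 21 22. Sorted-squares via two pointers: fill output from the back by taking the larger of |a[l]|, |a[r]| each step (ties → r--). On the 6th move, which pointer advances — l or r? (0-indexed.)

r

l=0 r=13: |-15|<=|22| out[13]=484, r--
l=0 r=12: |-15|<=|21| out[12]=441, r--
l=0 r=11: |-15|<=|18| out[11]=324, r--
l=0 r=10: |-15|<=|15| out[10]=225, r--
l=0 r=9: |-15|>|14| out[9]=225, l++
l=1 r=9: |-9|<=|14| out[8]=196, r--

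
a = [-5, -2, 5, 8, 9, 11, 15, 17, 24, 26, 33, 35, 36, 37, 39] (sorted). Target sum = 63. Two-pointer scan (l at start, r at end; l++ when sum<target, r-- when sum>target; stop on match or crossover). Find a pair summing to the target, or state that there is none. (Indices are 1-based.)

[1,15] -5+39=34 <63 → l++
[2,15] -2+39=37 <63 → l++
[3,15] 5+39=44 <63 → l++
[4,15] 8+39=47 <63 → l++
[5,15] 9+39=48 <63 → l++
[6,15] 11+39=50 <63 → l++
[7,15] 15+39=54 <63 → l++
[8,15] 17+39=56 <63 → l++
[9,15] 24+39=63 → found

(24, 39)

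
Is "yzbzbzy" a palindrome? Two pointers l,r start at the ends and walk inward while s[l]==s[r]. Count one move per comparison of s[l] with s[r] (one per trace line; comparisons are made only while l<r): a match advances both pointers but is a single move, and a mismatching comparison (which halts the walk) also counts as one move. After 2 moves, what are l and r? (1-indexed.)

l=1 r=7: 'y'=='y', l++,r--
l=2 r=6: 'z'=='z', l++,r--

l=3, r=5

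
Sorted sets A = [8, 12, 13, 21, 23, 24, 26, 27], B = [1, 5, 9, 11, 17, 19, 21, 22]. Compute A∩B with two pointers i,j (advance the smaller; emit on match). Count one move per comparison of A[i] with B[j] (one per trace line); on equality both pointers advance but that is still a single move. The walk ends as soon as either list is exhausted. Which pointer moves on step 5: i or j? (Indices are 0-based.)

j

[i=0,j=0] 8>1 → j++
[i=0,j=1] 8>5 → j++
[i=0,j=2] 8<9 → i++
[i=1,j=2] 12>9 → j++
[i=1,j=3] 12>11 → j++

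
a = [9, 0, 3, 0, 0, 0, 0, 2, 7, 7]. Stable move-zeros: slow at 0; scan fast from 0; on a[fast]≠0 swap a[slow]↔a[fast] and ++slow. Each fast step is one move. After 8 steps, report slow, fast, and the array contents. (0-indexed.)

slow=3, fast=8, a=[9, 3, 2, 0, 0, 0, 0, 0, 7, 7]

(s=0,f=0) a[fast]=9≠0 swap→a[0]=9 → slow++,fast++
(s=1,f=1) a[fast]=0 → fast++
(s=1,f=2) a[fast]=3≠0 swap→a[1]=3 → slow++,fast++
(s=2,f=3) a[fast]=0 → fast++
(s=2,f=4) a[fast]=0 → fast++
(s=2,f=5) a[fast]=0 → fast++
(s=2,f=6) a[fast]=0 → fast++
(s=2,f=7) a[fast]=2≠0 swap→a[2]=2 → slow++,fast++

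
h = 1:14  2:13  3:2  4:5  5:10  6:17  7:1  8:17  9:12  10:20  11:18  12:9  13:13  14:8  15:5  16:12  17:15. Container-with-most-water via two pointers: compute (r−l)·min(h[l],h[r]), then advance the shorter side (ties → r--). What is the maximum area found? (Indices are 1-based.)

[1,17] min(14,15)*16=224 best=224 * → l++
[2,17] min(13,15)*15=195 best=224 → l++
[3,17] min(2,15)*14=28 best=224 → l++
[4,17] min(5,15)*13=65 best=224 → l++
[5,17] min(10,15)*12=120 best=224 → l++
[6,17] min(17,15)*11=165 best=224 → r--
[6,16] min(17,12)*10=120 best=224 → r--
[6,15] min(17,5)*9=45 best=224 → r--
[6,14] min(17,8)*8=64 best=224 → r--
[6,13] min(17,13)*7=91 best=224 → r--
[6,12] min(17,9)*6=54 best=224 → r--
[6,11] min(17,18)*5=85 best=224 → l++
[7,11] min(1,18)*4=4 best=224 → l++
[8,11] min(17,18)*3=51 best=224 → l++
[9,11] min(12,18)*2=24 best=224 → l++
[10,11] min(20,18)*1=18 best=224 → r--

max area = 224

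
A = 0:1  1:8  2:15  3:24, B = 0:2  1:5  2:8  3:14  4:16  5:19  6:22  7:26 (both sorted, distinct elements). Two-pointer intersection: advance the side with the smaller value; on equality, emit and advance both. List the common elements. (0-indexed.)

intersection = [8]

[i=0,j=0] 1<2 → i++
[i=1,j=0] 8>2 → j++
[i=1,j=1] 8>5 → j++
[i=1,j=2] 8==8 emit → i++,j++
[i=2,j=3] 15>14 → j++
[i=2,j=4] 15<16 → i++
[i=3,j=4] 24>16 → j++
[i=3,j=5] 24>19 → j++
[i=3,j=6] 24>22 → j++
[i=3,j=7] 24<26 → i++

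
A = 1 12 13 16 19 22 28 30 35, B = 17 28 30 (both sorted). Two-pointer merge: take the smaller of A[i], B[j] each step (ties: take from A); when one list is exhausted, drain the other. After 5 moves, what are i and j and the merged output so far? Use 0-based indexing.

i=4, j=1, merged so far=[1, 12, 13, 16, 17]

[i=0,j=0] A[i]=1<=B[j]=17 take 1 → i++
[i=1,j=0] A[i]=12<=B[j]=17 take 12 → i++
[i=2,j=0] A[i]=13<=B[j]=17 take 13 → i++
[i=3,j=0] A[i]=16<=B[j]=17 take 16 → i++
[i=4,j=0] A[i]=19>B[j]=17 take 17 → j++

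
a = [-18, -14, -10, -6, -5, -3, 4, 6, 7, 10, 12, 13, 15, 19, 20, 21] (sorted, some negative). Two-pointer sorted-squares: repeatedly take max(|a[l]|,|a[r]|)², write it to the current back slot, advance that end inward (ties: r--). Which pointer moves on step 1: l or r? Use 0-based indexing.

r

[0,15] |-18|<=|21| out[15]=441 → r--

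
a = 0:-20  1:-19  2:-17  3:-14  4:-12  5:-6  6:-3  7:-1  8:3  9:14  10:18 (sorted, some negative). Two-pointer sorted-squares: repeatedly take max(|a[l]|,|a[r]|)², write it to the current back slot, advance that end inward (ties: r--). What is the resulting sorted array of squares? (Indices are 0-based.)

[0,10] |-20|>|18| out[10]=400 → l++
[1,10] |-19|>|18| out[9]=361 → l++
[2,10] |-17|<=|18| out[8]=324 → r--
[2,9] |-17|>|14| out[7]=289 → l++
[3,9] |-14|<=|14| out[6]=196 → r--
[3,8] |-14|>|3| out[5]=196 → l++
[4,8] |-12|>|3| out[4]=144 → l++
[5,8] |-6|>|3| out[3]=36 → l++
[6,8] |-3|<=|3| out[2]=9 → r--
[6,7] |-3|>|-1| out[1]=9 → l++
[7,7] |-1|<=|-1| out[0]=1 → r--

[1, 9, 9, 36, 144, 196, 196, 289, 324, 361, 400]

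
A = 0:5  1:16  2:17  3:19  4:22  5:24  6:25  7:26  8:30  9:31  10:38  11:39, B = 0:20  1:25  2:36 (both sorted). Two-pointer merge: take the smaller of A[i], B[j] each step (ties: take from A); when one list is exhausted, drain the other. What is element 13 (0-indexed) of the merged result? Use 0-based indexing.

i=0 j=0: A[i]=5<=B[j]=20 take 5, i++
i=1 j=0: A[i]=16<=B[j]=20 take 16, i++
i=2 j=0: A[i]=17<=B[j]=20 take 17, i++
i=3 j=0: A[i]=19<=B[j]=20 take 19, i++
i=4 j=0: A[i]=22>B[j]=20 take 20, j++
i=4 j=1: A[i]=22<=B[j]=25 take 22, i++
i=5 j=1: A[i]=24<=B[j]=25 take 24, i++
i=6 j=1: A[i]=25<=B[j]=25 take 25, i++
i=7 j=1: A[i]=26>B[j]=25 take 25, j++
i=7 j=2: A[i]=26<=B[j]=36 take 26, i++
i=8 j=2: A[i]=30<=B[j]=36 take 30, i++
i=9 j=2: A[i]=31<=B[j]=36 take 31, i++
i=10 j=2: A[i]=38>B[j]=36 take 36, j++
i=10 j=3: B done, take A[i]=38, i++
i=11 j=3: B done, take A[i]=39, i++

merged[13] = 38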